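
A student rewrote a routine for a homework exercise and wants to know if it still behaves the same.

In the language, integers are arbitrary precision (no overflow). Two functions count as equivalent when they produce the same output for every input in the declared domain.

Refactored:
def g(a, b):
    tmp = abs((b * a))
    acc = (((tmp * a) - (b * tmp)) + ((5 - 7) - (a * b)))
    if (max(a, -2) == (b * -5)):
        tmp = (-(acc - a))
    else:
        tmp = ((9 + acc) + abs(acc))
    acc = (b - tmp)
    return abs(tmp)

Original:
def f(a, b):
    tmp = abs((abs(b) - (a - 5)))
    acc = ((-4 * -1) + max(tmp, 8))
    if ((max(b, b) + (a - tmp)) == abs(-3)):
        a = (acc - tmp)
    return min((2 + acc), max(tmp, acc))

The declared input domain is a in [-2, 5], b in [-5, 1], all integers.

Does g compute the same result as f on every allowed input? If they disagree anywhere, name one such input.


Try a=-2, b=-5.
f: tmp=12, then acc=16, then ((max(b, b) + (a - tmp)) == abs(-3)) is false, then returns 16
g: tmp=10, then acc=18, then (max(a, -2) == (b * -5)) is false, then tmp=45, then acc=-50, then returns 45
16 vs 45 — the two versions disagree here.
verdict: not equivalent; witness: a=-2, b=-5


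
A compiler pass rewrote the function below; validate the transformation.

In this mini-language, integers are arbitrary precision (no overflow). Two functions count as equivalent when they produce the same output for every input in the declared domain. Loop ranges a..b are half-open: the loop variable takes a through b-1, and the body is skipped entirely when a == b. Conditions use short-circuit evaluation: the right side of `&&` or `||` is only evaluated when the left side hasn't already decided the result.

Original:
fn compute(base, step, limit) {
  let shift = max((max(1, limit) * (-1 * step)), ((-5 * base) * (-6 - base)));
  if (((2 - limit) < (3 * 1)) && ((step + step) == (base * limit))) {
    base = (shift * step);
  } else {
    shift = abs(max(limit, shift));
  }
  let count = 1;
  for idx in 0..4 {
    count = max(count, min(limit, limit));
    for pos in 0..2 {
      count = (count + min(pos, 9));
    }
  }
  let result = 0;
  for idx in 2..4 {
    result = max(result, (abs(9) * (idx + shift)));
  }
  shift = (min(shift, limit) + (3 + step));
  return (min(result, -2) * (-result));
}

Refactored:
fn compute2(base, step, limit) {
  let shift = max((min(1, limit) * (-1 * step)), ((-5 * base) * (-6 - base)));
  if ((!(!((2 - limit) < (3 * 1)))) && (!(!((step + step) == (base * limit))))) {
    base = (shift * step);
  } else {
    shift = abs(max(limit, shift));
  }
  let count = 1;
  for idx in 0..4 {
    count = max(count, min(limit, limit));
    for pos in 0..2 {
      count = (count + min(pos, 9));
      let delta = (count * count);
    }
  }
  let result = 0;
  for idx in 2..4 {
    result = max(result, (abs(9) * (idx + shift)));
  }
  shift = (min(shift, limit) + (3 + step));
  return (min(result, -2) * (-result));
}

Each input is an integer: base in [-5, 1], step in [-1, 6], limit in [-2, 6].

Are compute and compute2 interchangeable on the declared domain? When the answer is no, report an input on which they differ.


Evaluate both at base=-5, step=-1, limit=-2.
compute: shift := 1 | (((2 - limit) < (3 * 1)) && ((step + step) == (base * limit))): false | shift := 1 | count := 1 | iter idx=0: | count := 1 | iter pos=0: | count := 1 | iter pos=1: | count := 2 | iter idx=1: | count := 2 | iter pos=0: | count := 2 | iter pos=1: | count := 3 | iter idx=2: | count := 3 | iter pos=0: | count := 3 | iter pos=1: | count := 4 | iter idx=3: | count := 4 | iter pos=0: | count := 4 | iter pos=1: | count := 5 | result := 0 | iter idx=2: | result := 27 | iter idx=3: | result := 36 | shift := 0 | result 72
compute2: shift := -2 | ((!(!((2 - limit) < (3 * 1)))) && (!(!((step + step) == (base * limit))))): false | shift := 2 | count := 1 | iter idx=0: | count := 1 | iter pos=0: | count := 1 | delta := 1 | iter pos=1: | count := 2 | delta := 4 | iter idx=1: | count := 2 | iter pos=0: | count := 2 | delta := 4 | iter pos=1: | count := 3 | delta := 9 | iter idx=2: | count := 3 | iter pos=0: | count := 3 | delta := 9 | iter pos=1: | count := 4 | delta := 16 | iter idx=3: | count := 4 | iter pos=0: | count := 4 | delta := 16 | iter pos=1: | count := 5 | delta := 25 | result := 0 | iter idx=2: | result := 36 | iter idx=3: | result := 45 | shift := 0 | result 90
72 against 90: the behavior changed.
verdict: not equivalent; witness: base=-5, step=-1, limit=-2


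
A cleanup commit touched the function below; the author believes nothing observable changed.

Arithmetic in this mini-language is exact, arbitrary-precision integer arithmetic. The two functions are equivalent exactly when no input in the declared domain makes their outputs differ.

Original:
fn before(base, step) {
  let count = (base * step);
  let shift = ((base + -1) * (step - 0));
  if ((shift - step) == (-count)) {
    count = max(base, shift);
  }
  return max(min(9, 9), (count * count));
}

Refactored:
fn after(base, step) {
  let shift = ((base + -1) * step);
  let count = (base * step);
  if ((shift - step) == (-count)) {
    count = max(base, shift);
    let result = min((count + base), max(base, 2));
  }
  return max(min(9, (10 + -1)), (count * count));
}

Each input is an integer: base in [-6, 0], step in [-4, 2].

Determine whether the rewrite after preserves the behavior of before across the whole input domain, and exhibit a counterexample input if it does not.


The two are interchangeable: statement counts differ, plus constant usage differs, plus arithmetic usage differs, plus min/max/abs usage differs, plus local variable names differ, and every declared input agrees.
As a probe, take base=-4, step=1: before runs count = -4; shift = -5; ((shift - step) == (-count)) -> false; return 16; after runs shift = -5; count = -4; ((shift - step) == (-count)) -> false; return 16; both end at 16.
Every one of the 49 inputs gives matching results.
verdict: equivalent


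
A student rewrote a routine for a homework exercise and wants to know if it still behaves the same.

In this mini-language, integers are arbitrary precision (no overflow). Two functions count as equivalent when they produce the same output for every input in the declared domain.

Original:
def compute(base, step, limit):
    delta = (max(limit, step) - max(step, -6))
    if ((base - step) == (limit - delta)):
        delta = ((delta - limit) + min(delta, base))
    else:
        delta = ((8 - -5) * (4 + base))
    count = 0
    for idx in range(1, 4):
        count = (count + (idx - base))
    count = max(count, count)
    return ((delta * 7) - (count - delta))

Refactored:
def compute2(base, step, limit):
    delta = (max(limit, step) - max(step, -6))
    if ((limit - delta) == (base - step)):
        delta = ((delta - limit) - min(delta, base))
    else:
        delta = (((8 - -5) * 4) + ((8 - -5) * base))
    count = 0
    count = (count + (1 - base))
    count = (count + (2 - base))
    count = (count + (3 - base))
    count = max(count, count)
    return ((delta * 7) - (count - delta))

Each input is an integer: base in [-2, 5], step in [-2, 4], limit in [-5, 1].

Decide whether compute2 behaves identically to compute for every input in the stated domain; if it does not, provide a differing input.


base=-2, step=-1, limit=-1 yields -20 from compute but 12 from compute2.
verdict: not equivalent; witness: base=-2, step=-1, limit=-1


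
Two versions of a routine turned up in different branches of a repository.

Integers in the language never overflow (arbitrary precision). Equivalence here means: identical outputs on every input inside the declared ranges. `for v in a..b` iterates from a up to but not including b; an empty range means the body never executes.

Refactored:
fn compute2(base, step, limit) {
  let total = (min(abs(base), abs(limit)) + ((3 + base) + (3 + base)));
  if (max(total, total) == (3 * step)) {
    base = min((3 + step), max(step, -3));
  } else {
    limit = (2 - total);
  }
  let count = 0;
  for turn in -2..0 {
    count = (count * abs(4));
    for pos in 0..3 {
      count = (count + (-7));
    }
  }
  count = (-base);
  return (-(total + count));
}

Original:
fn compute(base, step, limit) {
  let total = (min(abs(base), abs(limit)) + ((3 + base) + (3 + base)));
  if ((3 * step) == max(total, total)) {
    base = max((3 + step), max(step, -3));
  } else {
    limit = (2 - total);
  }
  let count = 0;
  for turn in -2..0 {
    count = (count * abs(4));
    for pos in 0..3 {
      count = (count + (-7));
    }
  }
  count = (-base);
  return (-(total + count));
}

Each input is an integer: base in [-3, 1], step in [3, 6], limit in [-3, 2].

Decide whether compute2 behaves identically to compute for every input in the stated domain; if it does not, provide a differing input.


There is a counterexample at base=1, step=3, limit=-3: -3 on one side, -6 on the other.
compute: total = 9; ((3 * step) == max(total, total)) -> true; base = 6; count = 0; [turn=-2]; count = 0; [pos=0]; count = -7; [pos=1]; count = -14; [pos=2]; count = -21; [turn=-1]; count = -84; [pos=0]; count = -91; [pos=1]; count = -98; [pos=2]; count = -105; count = -6; return -3
compute2: total = 9; (max(total, total) == (3 * step)) -> true; base = 3; count = 0; [turn=-2]; count = 0; [pos=0]; count = -7; [pos=1]; count = -14; [pos=2]; count = -21; [turn=-1]; count = -84; [pos=0]; count = -91; [pos=1]; count = -98; [pos=2]; count = -105; count = -3; return -6
verdict: not equivalent; witness: base=1, step=3, limit=-3


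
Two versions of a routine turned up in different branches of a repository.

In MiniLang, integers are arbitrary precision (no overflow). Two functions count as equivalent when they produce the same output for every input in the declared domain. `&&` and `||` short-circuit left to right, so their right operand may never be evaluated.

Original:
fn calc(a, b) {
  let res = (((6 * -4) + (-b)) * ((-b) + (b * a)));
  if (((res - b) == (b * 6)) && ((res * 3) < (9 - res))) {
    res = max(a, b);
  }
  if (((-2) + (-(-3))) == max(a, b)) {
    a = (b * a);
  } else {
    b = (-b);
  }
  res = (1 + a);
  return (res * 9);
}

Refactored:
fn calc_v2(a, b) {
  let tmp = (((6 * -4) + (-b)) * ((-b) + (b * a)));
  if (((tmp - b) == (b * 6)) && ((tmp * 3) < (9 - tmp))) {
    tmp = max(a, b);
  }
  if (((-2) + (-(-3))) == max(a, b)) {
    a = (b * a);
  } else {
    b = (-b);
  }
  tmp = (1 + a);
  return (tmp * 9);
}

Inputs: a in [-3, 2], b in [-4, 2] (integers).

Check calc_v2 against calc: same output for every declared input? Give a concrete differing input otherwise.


Changes here: local variable names differ; the full 42-point sweep finds no disagreement.
verdict: equivalent


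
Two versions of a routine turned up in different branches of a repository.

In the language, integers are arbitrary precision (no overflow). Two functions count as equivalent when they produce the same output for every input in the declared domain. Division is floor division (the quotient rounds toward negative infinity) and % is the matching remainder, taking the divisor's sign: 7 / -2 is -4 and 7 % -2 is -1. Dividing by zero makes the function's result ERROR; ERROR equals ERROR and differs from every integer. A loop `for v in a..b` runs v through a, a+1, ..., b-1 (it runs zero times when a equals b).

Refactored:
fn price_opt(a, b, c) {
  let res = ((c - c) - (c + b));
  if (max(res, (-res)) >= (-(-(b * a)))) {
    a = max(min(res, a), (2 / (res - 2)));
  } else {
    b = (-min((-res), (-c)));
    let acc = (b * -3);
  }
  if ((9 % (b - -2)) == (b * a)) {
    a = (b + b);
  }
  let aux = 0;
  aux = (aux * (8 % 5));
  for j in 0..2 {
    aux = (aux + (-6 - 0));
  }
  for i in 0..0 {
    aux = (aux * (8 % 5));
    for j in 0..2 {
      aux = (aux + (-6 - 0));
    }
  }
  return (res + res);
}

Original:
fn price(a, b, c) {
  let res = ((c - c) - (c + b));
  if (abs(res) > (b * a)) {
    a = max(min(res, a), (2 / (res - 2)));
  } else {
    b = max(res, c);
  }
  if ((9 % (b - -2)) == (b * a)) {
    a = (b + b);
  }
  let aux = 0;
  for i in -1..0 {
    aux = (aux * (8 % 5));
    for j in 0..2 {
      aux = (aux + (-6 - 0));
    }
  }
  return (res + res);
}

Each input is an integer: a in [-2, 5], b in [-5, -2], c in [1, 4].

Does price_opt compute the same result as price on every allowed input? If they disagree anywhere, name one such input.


Not equivalent: a=-1, b=-2, c=4 separates them (-4 vs ERROR).
price: res := -2 | (abs(res) > (b * a)): false | b := 4 | ((9 % (b - -2)) == (b * a)): false | aux := 0 | iter i=-1: | aux := 0 | iter j=0: | aux := -6 | iter j=1: | aux := -12 | result -4
price_opt: res := -2 | (max(res, (-res)) >= (-(-(b * a)))): true | a := -1 | divide-by-zero, output ERROR
verdict: not equivalent; witness: a=-1, b=-2, c=4


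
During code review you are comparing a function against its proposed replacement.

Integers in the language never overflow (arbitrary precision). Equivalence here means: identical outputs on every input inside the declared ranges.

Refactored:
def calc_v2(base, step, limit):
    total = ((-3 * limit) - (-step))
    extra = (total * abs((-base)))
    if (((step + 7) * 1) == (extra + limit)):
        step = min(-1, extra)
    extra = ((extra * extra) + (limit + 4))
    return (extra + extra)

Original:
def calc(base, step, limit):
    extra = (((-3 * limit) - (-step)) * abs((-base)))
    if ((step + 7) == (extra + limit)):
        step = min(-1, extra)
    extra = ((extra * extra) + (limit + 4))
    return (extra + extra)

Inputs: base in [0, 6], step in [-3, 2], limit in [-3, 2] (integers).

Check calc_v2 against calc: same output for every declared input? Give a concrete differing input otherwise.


The two are interchangeable: statement counts differ; and constant usage differs; and arithmetic usage differs; and local variable names differ, and every declared input agrees.
Spot check at base=4, step=-3, limit=1 — calc: extra becomes -24; next ((step + 7) == (extra + limit)) evaluates to false; next extra becomes 581; next final value 1162. calc_v2: total becomes -6; next extra becomes -24; next (((step + 7) * 1) == (extra + limit)) evaluates to false; next extra becomes 581; next final value 1162. Both give 1162.
Every one of the 252 inputs gives matching results.
verdict: equivalent


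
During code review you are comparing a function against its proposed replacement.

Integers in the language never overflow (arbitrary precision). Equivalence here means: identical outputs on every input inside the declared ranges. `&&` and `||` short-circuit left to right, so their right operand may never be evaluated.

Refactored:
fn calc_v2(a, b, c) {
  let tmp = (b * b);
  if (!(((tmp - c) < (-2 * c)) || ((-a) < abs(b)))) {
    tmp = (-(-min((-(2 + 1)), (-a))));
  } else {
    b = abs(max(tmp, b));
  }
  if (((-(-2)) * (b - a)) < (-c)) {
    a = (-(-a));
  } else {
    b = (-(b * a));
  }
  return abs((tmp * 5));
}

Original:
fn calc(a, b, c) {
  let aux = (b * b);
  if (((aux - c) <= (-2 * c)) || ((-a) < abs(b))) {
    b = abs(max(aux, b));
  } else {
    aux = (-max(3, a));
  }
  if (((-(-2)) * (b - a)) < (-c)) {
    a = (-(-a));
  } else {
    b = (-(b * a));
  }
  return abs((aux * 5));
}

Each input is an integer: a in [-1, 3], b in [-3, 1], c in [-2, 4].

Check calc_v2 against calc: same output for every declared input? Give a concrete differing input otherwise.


These are not equivalent — on a=-1, b=-1, c=-1 the outputs split (5 vs 15).
calc: aux becomes 1; next (((aux - c) <= (-2 * c)) || ((-a) < abs(b))) evaluates to true; next b becomes 1; next (((-(-2)) * (b - a)) < (-c)) evaluates to false; next b becomes 1; next final value 5
calc_v2: tmp becomes 1; next (!(((tmp - c) < (-2 * c)) || ((-a) < abs(b)))) evaluates to true; next tmp becomes -3; next (((-(-2)) * (b - a)) < (-c)) evaluates to true; next a becomes -1; next final value 15
verdict: not equivalent; witness: a=-1, b=-1, c=-1


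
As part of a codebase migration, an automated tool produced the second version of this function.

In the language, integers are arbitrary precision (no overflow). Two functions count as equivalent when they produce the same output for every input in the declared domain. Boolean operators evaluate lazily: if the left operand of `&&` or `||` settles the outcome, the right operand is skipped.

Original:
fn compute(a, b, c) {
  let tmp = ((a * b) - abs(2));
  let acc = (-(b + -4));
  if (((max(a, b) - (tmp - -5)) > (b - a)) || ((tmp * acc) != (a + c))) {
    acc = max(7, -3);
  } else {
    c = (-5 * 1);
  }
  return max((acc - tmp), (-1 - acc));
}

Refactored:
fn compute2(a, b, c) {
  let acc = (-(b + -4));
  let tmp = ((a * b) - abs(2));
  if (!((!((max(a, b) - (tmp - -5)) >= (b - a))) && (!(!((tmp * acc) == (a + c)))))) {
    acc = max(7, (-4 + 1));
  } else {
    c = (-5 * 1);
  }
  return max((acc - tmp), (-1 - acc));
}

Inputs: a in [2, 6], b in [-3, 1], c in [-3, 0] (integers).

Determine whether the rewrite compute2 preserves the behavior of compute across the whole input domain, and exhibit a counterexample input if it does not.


Equivalent. The one real change (`((max(a, b) - (tmp - -5)) > (b - a))` became `((max(a, b) - (tmp - -5)) >= (b - a))`) has no effect anywhere in the declared ranges.
Checked all 100 inputs in the declared domain: the outputs agree on every one.
As a probe, take a=3, b=1, c=-3: compute runs tmp becomes 1; next acc becomes 3; next (((max(a, b) - (tmp - -5)) > (b - a)) || ((tmp * acc) != (a + c))) evaluates to true; next acc becomes 7; next final value 6; compute2 runs acc becomes 3; next tmp becomes 1; next (!((!((max(a, b) - (tmp - -5)) >= (b - a))) && (!(!((tmp * acc) == (a + c)))))) evaluates to true; next acc becomes 7; next final value 6; both end at 6.
verdict: equivalent


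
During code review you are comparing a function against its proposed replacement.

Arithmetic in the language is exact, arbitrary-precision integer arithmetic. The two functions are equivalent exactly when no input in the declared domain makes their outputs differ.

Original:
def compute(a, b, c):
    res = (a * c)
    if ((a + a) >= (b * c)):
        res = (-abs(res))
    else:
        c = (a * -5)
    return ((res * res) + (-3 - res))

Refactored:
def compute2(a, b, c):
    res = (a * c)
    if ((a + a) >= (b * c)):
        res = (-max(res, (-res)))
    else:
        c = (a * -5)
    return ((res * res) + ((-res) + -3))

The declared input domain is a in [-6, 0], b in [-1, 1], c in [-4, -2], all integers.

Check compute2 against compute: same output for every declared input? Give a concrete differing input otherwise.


Comparing the listings, the differences include: min/max/abs usage differs, plus arithmetic usage differs.
As a probe, take a=-3, b=1, c=-3: compute runs res becomes 9; next ((a + a) >= (b * c)) evaluates to false; next c becomes 15; next final value 69; compute2 runs res becomes 9; next ((a + a) >= (b * c)) evaluates to false; next c becomes 15; next final value 69; both end at 69.
Every one of the 63 inputs gives matching results.
verdict: equivalent


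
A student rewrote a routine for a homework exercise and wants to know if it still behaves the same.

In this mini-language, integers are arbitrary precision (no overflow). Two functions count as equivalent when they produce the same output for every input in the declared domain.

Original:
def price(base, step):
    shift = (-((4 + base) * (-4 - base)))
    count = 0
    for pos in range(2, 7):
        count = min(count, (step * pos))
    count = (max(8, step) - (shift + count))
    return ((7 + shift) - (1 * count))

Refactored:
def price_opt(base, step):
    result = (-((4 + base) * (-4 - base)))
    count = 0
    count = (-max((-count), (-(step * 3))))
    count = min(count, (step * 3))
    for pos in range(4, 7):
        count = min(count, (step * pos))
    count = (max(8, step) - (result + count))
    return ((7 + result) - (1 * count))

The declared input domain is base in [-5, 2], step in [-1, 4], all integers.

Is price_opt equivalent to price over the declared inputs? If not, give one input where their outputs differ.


There is a behavioral-looking edit here, yet the outcome never shifts on this domain.
Spot check at base=0, step=1 — price: shift becomes 16; next count becomes 0; next at pos=2:; next count becomes 0; next at pos=3:; next count becomes 0; next at pos=4:; next count becomes 0; next at pos=5:; next count becomes 0; next at pos=6:; next count becomes 0; next count becomes -8; next final value 31. price_opt: result becomes 16; next count becomes 0; next count becomes 0; next count becomes 0; next at pos=4:; next count becomes 0; next at pos=5:; next count becomes 0; next at pos=6:; next count becomes 0; next count becomes -8; next final value 31. Both give 31.
Checked all 48 inputs in the declared domain: the outputs agree on every one.
verdict: equivalent


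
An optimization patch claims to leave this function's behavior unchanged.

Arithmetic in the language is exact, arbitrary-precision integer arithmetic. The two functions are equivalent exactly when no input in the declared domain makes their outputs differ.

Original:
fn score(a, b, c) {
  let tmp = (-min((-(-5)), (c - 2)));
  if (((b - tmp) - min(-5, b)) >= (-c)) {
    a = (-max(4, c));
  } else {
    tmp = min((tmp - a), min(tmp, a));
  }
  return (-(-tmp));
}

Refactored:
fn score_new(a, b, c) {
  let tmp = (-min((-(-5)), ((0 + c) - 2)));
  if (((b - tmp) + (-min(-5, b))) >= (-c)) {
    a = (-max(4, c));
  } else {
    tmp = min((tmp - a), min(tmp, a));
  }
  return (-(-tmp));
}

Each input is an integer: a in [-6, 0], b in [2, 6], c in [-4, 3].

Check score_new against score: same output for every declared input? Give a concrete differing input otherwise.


Equivalent — the differences include constant usage differs, and arithmetic usage differs, yet no declared input distinguishes the two.
One worked example (a=-1, b=4, c=3) — score: tmp=-1, then (((b - tmp) - min(-5, b)) >= (-c)) is true, then a=-4, then returns -1; score_new: tmp=-1, then (((b - tmp) + (-min(-5, b))) >= (-c)) is true, then a=-4, then returns -1; agreement on -1.
Across all 280 domain points the two functions coincide.
verdict: equivalent


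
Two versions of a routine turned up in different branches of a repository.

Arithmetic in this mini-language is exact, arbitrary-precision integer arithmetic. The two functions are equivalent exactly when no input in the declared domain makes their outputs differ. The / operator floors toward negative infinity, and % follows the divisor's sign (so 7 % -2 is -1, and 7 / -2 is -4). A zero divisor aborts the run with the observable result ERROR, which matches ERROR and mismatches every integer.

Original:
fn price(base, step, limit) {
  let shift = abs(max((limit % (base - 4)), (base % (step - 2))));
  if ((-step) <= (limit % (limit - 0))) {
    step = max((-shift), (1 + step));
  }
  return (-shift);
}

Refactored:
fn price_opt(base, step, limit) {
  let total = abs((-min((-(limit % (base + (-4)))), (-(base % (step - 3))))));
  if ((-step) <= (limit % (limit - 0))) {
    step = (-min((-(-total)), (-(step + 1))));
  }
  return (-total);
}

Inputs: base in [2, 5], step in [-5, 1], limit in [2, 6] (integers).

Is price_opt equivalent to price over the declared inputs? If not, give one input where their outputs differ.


Run the pair on base=2, step=0, limit=3.
price: shift=0, then ((-step) <= (limit % (limit - 0))) is true, then step=1, then returns 0
price_opt: total=1, then ((-step) <= (limit % (limit - 0))) is true, then step=1, then returns -1
0 and -1 differ, so these are not the same function on this domain.
verdict: not equivalent; witness: base=2, step=0, limit=3


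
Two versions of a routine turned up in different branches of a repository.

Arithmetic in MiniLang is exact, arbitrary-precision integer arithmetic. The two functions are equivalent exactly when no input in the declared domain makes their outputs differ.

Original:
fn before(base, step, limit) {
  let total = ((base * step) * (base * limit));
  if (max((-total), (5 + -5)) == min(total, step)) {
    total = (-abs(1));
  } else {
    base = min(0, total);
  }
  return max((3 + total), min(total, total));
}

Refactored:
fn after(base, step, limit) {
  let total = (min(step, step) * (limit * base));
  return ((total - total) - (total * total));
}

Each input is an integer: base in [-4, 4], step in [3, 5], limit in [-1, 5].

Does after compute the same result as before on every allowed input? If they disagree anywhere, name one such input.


Consider the input base=-4, step=3, limit=-1.
before: total := -48 | (max((-total), (5 + -5)) == min(total, step)): false | base := -48 | result -45
after: total := 12 | result -144
-45 vs -144 — the two versions disagree here.
verdict: not equivalent; witness: base=-4, step=3, limit=-1


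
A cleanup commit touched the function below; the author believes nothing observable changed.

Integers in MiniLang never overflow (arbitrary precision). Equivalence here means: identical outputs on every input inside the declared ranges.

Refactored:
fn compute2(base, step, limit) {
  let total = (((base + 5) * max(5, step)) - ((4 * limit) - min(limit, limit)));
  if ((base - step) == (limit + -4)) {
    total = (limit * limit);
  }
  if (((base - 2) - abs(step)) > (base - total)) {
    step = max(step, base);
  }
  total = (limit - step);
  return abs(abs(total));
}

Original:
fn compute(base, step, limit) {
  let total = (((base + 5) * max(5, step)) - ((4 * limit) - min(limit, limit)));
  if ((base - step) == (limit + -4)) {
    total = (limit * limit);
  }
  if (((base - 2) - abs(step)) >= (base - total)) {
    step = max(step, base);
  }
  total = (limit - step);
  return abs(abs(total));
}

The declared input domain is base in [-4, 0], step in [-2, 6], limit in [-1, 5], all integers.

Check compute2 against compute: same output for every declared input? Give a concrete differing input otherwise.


The one real change (`(((base - 2) - abs(step)) >= (base - total))` became `(((base - 2) - abs(step)) > (base - total))`) has no effect anywhere in the declared ranges; all 315 inputs agree.
verdict: equivalent


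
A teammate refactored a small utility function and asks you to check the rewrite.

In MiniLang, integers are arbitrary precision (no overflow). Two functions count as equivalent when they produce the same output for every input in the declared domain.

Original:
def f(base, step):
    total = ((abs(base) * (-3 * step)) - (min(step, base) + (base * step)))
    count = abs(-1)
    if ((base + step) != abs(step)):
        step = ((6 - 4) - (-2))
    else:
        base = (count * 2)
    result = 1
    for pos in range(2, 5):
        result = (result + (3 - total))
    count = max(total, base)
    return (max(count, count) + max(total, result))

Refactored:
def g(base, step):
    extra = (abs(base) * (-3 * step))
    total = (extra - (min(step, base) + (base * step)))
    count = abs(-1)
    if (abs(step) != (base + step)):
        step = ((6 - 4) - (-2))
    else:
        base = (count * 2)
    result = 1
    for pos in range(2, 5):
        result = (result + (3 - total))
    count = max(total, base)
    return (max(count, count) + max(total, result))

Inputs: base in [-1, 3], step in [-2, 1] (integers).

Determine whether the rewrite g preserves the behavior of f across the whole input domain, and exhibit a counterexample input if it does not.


The two versions differ — the changes include statement counts differ, plus local variable names differ.
As a probe, take base=2, step=0: f runs total := 0 | count := 1 | ((base + step) != abs(step)): true | step := 4 | result := 1 | iter pos=2: | result := 4 | iter pos=3: | result := 7 | iter pos=4: | result := 10 | count := 2 | result 12; g runs extra := 0 | total := 0 | count := 1 | (abs(step) != (base + step)): true | step := 4 | result := 1 | iter pos=2: | result := 4 | iter pos=3: | result := 7 | iter pos=4: | result := 10 | count := 2 | result 12; both end at 12.
Sweeping the whole domain (20 inputs) finds no disagreement.
verdict: equivalent


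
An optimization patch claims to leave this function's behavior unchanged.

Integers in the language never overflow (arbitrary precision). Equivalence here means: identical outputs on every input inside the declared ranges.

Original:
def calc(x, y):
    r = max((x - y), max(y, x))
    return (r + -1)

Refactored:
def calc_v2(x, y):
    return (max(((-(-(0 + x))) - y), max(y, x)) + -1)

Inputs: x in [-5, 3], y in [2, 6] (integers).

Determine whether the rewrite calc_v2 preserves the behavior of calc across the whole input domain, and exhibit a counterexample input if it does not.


Behavior is preserved: although constant usage differs, arithmetic usage differs, local variable names differ, statement counts differ, the outputs never diverge.
Spot check at x=-2, y=5 — calc: r = 5; return 4. calc_v2: return 4. Both give 4.
Across all 45 domain points the two functions coincide.
verdict: equivalent


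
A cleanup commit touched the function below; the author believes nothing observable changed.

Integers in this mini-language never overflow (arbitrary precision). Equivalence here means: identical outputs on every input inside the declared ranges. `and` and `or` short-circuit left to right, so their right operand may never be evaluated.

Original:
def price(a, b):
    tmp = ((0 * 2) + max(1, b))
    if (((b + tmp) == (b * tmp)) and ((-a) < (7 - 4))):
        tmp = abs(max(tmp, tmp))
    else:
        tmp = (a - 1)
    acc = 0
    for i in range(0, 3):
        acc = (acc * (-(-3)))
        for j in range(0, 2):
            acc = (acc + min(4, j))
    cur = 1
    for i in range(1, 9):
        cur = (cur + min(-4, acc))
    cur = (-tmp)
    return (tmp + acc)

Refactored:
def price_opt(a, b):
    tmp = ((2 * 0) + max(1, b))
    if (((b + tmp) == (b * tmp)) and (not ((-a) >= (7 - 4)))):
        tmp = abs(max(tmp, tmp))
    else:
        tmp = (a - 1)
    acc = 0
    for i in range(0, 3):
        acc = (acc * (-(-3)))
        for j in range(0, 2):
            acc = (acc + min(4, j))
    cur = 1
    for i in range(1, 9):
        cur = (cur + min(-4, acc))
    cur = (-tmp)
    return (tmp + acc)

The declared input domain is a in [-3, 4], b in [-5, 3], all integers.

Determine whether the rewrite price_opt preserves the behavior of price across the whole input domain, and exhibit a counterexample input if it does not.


Behavior is preserved: although boolean connective usage differs; and comparison usage differs, the outputs never diverge.
Spot check at a=-1, b=2 — price: tmp = 2; (((b + tmp) == (b * tmp)) and ((-a) < (7 - 4))) -> true; tmp = 2; acc = 0; [i=0]; acc = 0; [j=0]; acc = 0; [j=1]; acc = 1; [i=1]; acc = 3; [j=0]; acc = 3; [j=1]; acc = 4; [i=2]; acc = 12; [j=0]; acc = 12; [j=1]; acc = 13; cur = 1; [i=1]; cur = -3; [i=2]; cur = -7; [i=3]; cur = -11; [i=4]; cur = -15; [i=5]; cur = -19; [i=6]; cur = -23; [i=7]; cur = -27; [i=8]; cur = -31; cur = -2; return 15. price_opt: tmp = 2; (((b + tmp) == (b * tmp)) and (not ((-a) >= (7 - 4)))) -> true; tmp = 2; acc = 0; [i=0]; acc = 0; [j=0]; acc = 0; [j=1]; acc = 1; [i=1]; acc = 3; [j=0]; acc = 3; [j=1]; acc = 4; [i=2]; acc = 12; [j=0]; acc = 12; [j=1]; acc = 13; cur = 1; [i=1]; cur = -3; [i=2]; cur = -7; [i=3]; cur = -11; [i=4]; cur = -15; [i=5]; cur = -19; [i=6]; cur = -23; [i=7]; cur = -27; [i=8]; cur = -31; cur = -2; return 15. Both give 15.
Every one of the 72 inputs gives matching results.
verdict: equivalent


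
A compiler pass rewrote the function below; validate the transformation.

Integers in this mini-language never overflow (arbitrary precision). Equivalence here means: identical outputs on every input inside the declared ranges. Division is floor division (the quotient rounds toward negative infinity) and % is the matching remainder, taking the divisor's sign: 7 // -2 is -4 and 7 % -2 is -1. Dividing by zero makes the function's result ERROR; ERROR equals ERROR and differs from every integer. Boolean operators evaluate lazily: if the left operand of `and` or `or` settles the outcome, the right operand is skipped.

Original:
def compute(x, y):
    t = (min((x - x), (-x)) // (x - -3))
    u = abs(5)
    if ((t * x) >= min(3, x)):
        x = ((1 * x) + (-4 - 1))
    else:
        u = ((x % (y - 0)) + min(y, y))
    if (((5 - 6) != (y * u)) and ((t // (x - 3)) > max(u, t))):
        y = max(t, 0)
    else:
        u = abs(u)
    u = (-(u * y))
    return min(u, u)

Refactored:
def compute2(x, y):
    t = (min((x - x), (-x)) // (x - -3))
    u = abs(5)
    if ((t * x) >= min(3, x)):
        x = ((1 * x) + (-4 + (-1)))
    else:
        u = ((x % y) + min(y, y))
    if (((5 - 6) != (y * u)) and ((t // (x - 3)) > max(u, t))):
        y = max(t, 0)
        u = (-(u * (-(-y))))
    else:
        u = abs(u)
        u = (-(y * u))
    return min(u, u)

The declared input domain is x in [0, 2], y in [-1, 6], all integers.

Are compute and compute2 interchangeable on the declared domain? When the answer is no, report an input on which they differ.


Although constant usage differs, plus statement counts differ, plus arithmetic usage differs, 24/24 inputs agree.
verdict: equivalent


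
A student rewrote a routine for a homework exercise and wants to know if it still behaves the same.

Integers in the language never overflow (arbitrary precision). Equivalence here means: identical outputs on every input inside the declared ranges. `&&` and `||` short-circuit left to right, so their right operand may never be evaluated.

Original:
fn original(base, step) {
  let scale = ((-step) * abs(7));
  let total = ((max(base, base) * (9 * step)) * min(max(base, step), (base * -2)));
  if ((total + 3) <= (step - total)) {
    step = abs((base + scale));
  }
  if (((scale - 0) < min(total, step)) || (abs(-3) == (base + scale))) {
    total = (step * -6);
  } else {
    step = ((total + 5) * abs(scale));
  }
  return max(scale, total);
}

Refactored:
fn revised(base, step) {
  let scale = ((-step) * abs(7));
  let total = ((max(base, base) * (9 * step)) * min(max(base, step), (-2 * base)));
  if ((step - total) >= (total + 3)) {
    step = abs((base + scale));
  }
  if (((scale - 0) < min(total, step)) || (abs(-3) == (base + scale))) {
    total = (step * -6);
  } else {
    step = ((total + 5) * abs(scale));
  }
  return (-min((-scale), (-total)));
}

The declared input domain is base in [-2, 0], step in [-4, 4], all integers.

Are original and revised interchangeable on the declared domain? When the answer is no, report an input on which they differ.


Side by side, the visible changes include: min/max/abs usage differs, comparison usage differs.
Spot check at base=-2, step=4 — original: scale=-28, then total=-288, then ((total + 3) <= (step - total)) is true, then step=30, then (((scale - 0) < min(total, step)) || (abs(-3) == (base + scale))) is false, then step=-7924, then returns -28. revised: scale=-28, then total=-288, then ((step - total) >= (total + 3)) is true, then step=30, then (((scale - 0) < min(total, step)) || (abs(-3) == (base + scale))) is false, then step=-7924, then returns -28. Both give -28.
An exhaustive pass over the 27 declared inputs shows identical outputs.
verdict: equivalent


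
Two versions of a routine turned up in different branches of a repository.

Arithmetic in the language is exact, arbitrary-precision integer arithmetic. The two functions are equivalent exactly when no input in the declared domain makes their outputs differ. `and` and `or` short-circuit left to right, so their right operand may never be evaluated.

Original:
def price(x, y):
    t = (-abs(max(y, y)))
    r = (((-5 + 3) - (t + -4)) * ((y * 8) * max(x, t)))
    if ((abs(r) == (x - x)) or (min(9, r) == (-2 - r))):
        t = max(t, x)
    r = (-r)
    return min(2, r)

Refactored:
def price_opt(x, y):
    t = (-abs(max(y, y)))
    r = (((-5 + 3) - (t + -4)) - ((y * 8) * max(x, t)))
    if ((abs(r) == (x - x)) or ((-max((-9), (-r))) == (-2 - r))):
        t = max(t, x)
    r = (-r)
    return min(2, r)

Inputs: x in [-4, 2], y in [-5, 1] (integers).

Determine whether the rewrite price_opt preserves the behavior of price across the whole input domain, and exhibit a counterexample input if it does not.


There is a counterexample at x=-4, y=-5: -1120 on one side, 2 on the other.
price: t := -5 | r := 1120 | ((abs(r) == (x - x)) or (min(9, r) == (-2 - r))): false | r := -1120 | result -1120
price_opt: t := -5 | r := -153 | ((abs(r) == (x - x)) or ((-max((-9), (-r))) == (-2 - r))): false | r := 153 | result 2
verdict: not equivalent; witness: x=-4, y=-5


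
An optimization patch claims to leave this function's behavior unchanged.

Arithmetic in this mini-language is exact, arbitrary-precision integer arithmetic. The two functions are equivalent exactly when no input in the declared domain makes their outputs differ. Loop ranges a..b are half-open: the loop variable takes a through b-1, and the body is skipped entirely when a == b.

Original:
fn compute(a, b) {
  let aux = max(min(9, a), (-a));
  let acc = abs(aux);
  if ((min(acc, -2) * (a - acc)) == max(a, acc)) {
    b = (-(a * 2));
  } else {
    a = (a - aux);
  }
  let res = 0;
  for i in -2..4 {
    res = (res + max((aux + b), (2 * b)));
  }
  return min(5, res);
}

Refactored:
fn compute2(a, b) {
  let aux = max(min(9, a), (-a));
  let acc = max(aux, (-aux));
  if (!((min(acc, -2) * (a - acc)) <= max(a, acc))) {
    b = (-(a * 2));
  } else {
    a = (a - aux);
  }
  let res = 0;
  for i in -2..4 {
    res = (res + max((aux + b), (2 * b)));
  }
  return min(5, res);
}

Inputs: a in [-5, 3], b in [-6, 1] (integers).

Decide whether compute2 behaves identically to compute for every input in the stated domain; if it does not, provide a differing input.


On input a=-5, b=-6, compute returns -6 while compute2 returns 5.
verdict: not equivalent; witness: a=-5, b=-6


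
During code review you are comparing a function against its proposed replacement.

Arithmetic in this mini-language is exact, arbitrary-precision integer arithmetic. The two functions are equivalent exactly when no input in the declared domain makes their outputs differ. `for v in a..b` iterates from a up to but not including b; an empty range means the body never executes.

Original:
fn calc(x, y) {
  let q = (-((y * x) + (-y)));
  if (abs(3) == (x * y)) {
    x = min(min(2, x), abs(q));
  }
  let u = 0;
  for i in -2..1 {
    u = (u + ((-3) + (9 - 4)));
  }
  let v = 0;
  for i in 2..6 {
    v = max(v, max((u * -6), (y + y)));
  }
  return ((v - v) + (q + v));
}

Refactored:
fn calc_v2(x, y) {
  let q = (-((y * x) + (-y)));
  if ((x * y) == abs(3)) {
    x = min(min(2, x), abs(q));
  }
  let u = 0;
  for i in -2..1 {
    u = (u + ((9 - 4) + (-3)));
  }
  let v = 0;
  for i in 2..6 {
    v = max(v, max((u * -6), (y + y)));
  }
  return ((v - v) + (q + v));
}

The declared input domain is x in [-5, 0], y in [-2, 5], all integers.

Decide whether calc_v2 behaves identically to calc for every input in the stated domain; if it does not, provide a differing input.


Comparing the listings, the differences include: same computation, different form.
Tracing x=-3, y=0: calc: q = 0; (abs(3) == (x * y)) -> false; u = 0; [i=-2]; u = 2; [i=-1]; u = 4; [i=0]; u = 6; v = 0; [i=2]; v = 0; [i=3]; v = 0; [i=4]; v = 0; [i=5]; v = 0; return 0 | calc_v2: q = 0; ((x * y) == abs(3)) -> false; u = 0; [i=-2]; u = 2; [i=-1]; u = 4; [i=0]; u = 6; v = 0; [i=2]; v = 0; [i=3]; v = 0; [i=4]; v = 0; [i=5]; v = 0; return 0 — matching result 0.
Across all 48 domain points the two functions coincide.
verdict: equivalent


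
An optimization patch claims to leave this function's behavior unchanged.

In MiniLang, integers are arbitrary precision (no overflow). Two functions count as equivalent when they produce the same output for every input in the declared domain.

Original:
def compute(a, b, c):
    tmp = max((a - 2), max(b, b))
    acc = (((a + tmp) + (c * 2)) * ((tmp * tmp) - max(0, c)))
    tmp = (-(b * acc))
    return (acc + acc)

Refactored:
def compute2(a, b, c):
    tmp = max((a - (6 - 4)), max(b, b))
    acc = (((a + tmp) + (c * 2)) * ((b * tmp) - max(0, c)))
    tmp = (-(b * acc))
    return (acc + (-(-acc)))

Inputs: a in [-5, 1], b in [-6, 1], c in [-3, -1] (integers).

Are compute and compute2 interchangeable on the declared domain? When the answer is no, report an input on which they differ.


Input a=-3, b=-6, c=-3: -700 from compute versus -840 from compute2.
verdict: not equivalent; witness: a=-3, b=-6, c=-3
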